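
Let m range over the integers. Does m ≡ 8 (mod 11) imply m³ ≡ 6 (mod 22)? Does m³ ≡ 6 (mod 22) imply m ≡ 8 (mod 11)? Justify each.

(⟸) The residues r modulo 22 with r³ ≡ 6 (mod 22) are exactly {8}, and each is ≡ 8 (mod 11).

(⟹) This fails: take m = 19. Then 19 ≡ 8 (mod 11), but 19³ = 6859 ≡ 17 (mod 22), not 6.

(⇒) fails; (⇐) holds.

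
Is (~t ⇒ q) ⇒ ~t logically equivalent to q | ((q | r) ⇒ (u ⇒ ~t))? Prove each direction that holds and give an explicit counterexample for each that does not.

Only the forward direction holds.

(⟹) Assume the antecedent. If t is true, the antecedent cannot hold. If t is false, q | ((q | r) ⇒ (u ⇒ ~t)) reduces to true regardless of the other variables. Either way q | ((q | r) ⇒ (u ⇒ ~t)) holds.

(⟸) This fails. Under u = F, r = F, q = F, t = T, the left side is false but the right side is true.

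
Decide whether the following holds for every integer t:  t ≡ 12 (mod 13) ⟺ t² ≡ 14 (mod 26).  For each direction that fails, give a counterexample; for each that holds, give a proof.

(⇒) fails and (⇐) fails.

(⟹) This fails: take t = 25. Then 25 ≡ 12 (mod 13), but 25² = 625 ≡ 1 (mod 26), not 14.

(⟸) This fails: take t = 14. Then 14² = 196 ≡ 14 (mod 26), yet 14 ≡ 1 (mod 13), not 12.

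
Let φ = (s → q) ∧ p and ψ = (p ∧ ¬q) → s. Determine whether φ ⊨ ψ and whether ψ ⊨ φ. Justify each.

Both directions fail.

[⇒] This fails. Under p = T, q = F, s = F, the left side is true but the right side is false.

[⇐] This fails. Under p = F, q = F, s = F, the left side is false but the right side is true.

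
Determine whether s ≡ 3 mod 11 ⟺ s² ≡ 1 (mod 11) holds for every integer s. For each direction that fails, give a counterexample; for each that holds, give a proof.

Neither direction holds.

(⟹) This fails: take s = 3. Then 3 ≡ 3 (mod 11), but 3² = 9 ≡ 9 (mod 11), not 1.

(⟸) This fails: take s = 1. Then 1² = 1 ≡ 1 (mod 11), yet 1 ≡ 1 (mod 11), not 3.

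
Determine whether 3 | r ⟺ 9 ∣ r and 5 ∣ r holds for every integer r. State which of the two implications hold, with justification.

(⟹) This fails: take r = 3. Certainly 3 ∣ 3, but 9 ∤ 3.

(⟸) Suppose 9 ∣ r and 5 ∣ r. Any common multiple of 9 and 5 is a multiple of their lcm; here gcd(9, 5) = 1, so lcm(9, 5) = 9·5 = 45, so 45 ∣ r. Since 3 ∣ 45, it follows that 3 ∣ r.

Not equivalent: only (⇐) holds.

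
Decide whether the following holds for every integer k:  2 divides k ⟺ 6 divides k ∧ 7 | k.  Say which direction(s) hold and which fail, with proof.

(←) Suppose 6 ∣ k and 7 ∣ k. Any common multiple of 6 and 7 is a multiple of their lcm; here gcd(6, 7) = 1, so lcm(6, 7) = 6·7 = 42, so 42 ∣ k. Since 2 ∣ 42, it follows that 2 ∣ k.

(→) This fails: take k = 2. Certainly 2 ∣ 2, but 6 ∤ 2.

Only the converse holds.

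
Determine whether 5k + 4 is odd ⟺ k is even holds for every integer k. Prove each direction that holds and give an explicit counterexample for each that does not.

Forward direction. This fails: k = 3 gives 5k + 4 = 19, which is odd, but 3 is odd, not even.

Converse. This also fails: k = 2 is even, but 5k + 4 = 14 is even, not odd.

Both directions fail.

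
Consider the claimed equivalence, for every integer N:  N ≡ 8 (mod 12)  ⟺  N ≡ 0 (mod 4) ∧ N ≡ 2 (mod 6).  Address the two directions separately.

Both directions hold.

[⇒] Suppose N ≡ 8 (mod 12); write N = 12j + 8. Since 4 ∣ 12, reducing mod 4 gives N ≡ 8 ≡ 0 (mod 4); since 6 ∣ 12, reducing mod 6 gives N ≡ 8 ≡ 2 (mod 6).

[⇐] Conversely, if N ≡ 0 (mod 4) and N ≡ 2 (mod 6), then by the Chinese remainder theorem N ≡ 8 (mod 12). This is exactly N ≡ 8 (mod 12).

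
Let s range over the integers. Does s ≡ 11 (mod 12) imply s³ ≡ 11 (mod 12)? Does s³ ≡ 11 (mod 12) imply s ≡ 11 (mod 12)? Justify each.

(→) Suppose s ≡ 11 (mod 12). Write s = 12j + 11. Then (12j + 11)³ = 1728j³ + 4752j² + 4356j + 1331 = 12(144j³ + 396j² + 363j + 110) + 11, so s³ ≡ 11 (mod 12).

(←) Conversely, suppose s³ ≡ 11 (mod 12). The only residue r in {0, …, 11} with r³ ≡ 11 (mod 12) is r = 11, so s ≡ 11 (mod 12).

Both directions hold; the statement is true.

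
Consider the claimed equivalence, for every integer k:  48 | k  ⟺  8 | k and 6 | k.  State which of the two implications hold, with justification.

Only the forward direction holds.

(⟹) If 48 ∣ k, write k = 48q. Since 48 = 6·8, k = 8·(6q), so 8 ∣ k; and since 48 = 8·6, k = 6·(8q), so 6 ∣ k.

(⟸) This fails: take k = 24. Both 8 ∣ 24 and 6 ∣ 24, yet 24 is not a multiple of 48 (since 24 = 0·48 + 24), so 48 ∤ 24.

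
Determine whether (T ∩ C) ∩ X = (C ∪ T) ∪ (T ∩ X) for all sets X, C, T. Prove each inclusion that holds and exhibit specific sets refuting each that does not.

(⊆) Let x ∈ (T ∩ C) ∩ X. Then x ∈ X ∩ C ∩ T, from which x ∈ (C ∪ T) ∪ (T ∩ X).

(⊇) This inclusion fails. Take X = ∅, C = {1}, T = ∅; then 1 ∈ (C ∪ T) ∪ (T ∩ X) but 1 ∉ (T ∩ C) ∩ X.

Only the forward inclusion holds.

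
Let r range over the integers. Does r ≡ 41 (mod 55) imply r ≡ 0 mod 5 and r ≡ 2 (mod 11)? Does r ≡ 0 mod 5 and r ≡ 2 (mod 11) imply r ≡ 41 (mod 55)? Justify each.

Both directions fail.

(⇒) This fails: r = 41 gives 41 ≡ 41 (mod 55) but 41 ≡ 1 (mod 5), so the conjunction on the right does not hold.

(⇐) This fails: r = 35 satisfies both congruences on the right (35 ≡ 0 mod 5 and 35 ≡ 2 mod 11) yet 35 ≡ 35 (mod 55), not 41.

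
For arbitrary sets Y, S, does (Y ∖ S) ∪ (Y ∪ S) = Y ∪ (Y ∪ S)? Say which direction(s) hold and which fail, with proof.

The two sets are equal.

Reverse inclusion. Let x ∈ Y ∪ (Y ∪ S). Then either x ∈ Y and x ∉ S; or x ∈ S and x ∉ Y; or x ∈ Y ∩ S. In each case x ∈ (Y ∖ S) ∪ (Y ∪ S), so Y ∪ (Y ∪ S) ⊆ (Y ∖ S) ∪ (Y ∪ S).

Forward inclusion. Let x ∈ (Y ∖ S) ∪ (Y ∪ S). Then either x ∈ Y and x ∉ S; or x ∈ S and x ∉ Y; or x ∈ Y ∩ S. In each case x ∈ Y ∪ (Y ∪ S), so (Y ∖ S) ∪ (Y ∪ S) ⊆ Y ∪ (Y ∪ S).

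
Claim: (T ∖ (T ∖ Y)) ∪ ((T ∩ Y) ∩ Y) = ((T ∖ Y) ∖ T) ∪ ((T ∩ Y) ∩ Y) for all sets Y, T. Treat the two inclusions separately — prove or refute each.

Reverse inclusion. Let x ∈ ((T ∖ Y) ∖ T) ∪ ((T ∩ Y) ∩ Y). Then x ∈ Y ∩ T, from which x ∈ (T ∖ (T ∖ Y)) ∪ ((T ∩ Y) ∩ Y).

Forward inclusion. Let x ∈ (T ∖ (T ∖ Y)) ∪ ((T ∩ Y) ∩ Y). Then x ∈ Y ∩ T, from which x ∈ ((T ∖ Y) ∖ T) ∪ ((T ∩ Y) ∩ Y).

Both inclusions hold.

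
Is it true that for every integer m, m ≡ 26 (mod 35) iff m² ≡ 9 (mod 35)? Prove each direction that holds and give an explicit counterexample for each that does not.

(⇒) This fails: take m = 26. Then 26 ≡ 26 (mod 35), but 26² = 676 ≡ 11 (mod 35), not 9.

(⇐) This fails: take m = 3. Then 3² = 9 ≡ 9 (mod 35), yet 3 ≡ 3 (mod 35), not 26.

Both directions fail.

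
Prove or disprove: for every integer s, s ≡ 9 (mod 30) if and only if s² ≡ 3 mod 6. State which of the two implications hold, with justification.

Only the forward direction holds.

[⇒] Suppose s ≡ 9 (mod 30). Then s² ≡ 9² = 81 (mod 30), and since 6 ∣ 30, also s² ≡ 3 (mod 6).

[⇐] This fails: take s = 3. Then 3² = 9 ≡ 3 (mod 6), yet 3 ≡ 3 (mod 30), not 9.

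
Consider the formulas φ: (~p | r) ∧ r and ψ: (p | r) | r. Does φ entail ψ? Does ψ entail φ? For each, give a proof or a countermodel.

Not equivalent: only (⇒) holds.

(→) Assume the antecedent. If r is true, (p | r) | r reduces to true regardless of the other variables. If r is false, the antecedent cannot hold. Either way (p | r) | r holds.

(←) This fails. Under r = F, p = T, the left side is false but the right side is true.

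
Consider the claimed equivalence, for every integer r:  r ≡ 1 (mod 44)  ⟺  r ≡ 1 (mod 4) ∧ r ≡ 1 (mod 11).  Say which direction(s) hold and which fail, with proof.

Both implications hold.

[⇒] Suppose r ≡ 1 (mod 44); write r = 44j + 1. Since 4 ∣ 44, reducing mod 4 gives r ≡ 1 (mod 4); since 11 ∣ 44, reducing mod 11 gives r ≡ 1 (mod 11).

[⇐] Conversely, if r ≡ 1 (mod 4) and r ≡ 1 (mod 11), then by the Chinese remainder theorem r ≡ 1 (mod 44). This is exactly r ≡ 1 (mod 44).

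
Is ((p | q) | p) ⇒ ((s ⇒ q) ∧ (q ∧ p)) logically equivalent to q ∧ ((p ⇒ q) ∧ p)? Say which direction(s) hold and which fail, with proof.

[⇒] This fails. Under p = F, q = F, s = F, the left side is true but the right side is false.

[⇐] Assume the antecedent. If p is true, the antecedent forces (p = T, q = T, s = F) or (p = T, q = T, s = T), and the consequent holds there. If p is false, the antecedent cannot hold. Either way the consequent holds.

Only the reverse direction holds.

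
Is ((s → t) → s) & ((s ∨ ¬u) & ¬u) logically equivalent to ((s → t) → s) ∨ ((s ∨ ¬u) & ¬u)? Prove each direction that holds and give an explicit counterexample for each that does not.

(⇒) holds; (⇐) fails.

(→) Assume the antecedent. If t is true, the antecedent forces (t = T, s = T, u = F), and the consequent holds there. If t is false, the antecedent forces (t = F, s = T, u = F), and the consequent holds there. Either way the consequent holds.

(←) This fails. Under t = F, s = F, u = F, the left side is false but the right side is true.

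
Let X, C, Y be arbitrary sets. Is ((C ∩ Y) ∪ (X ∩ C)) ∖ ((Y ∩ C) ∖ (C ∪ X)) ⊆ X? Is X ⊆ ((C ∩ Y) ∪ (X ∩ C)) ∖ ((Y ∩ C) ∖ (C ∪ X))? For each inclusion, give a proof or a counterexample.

Neither inclusion holds.

(⟹) This inclusion fails. Take X = ∅, C = {1}, Y = {1}; then 1 ∈ ((C ∩ Y) ∪ (X ∩ C)) ∖ ((Y ∩ C) ∖ (C ∪ X)) but 1 ∉ X.

(⟸) This inclusion fails. Take X = {1}, C = ∅, Y = ∅; then 1 ∈ X but 1 ∉ ((C ∩ Y) ∪ (X ∩ C)) ∖ ((Y ∩ C) ∖ (C ∪ X)).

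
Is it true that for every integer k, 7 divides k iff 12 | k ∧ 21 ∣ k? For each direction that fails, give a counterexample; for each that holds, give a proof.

The forward direction fails; the converse holds.

(←) Suppose 12 ∣ k and 21 ∣ k. Any common multiple of 12 and 21 is a multiple of their lcm; here lcm(12, 21) = 12·21/gcd(12, 21) = 252/3 = 84, so 84 ∣ k. Since 7 ∣ 84, it follows that 7 ∣ k.

(→) This fails: take k = 7. Certainly 7 ∣ 7, but 12 ∤ 7.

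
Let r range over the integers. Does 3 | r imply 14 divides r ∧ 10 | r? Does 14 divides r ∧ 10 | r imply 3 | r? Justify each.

(⇒) This fails: take r = 3. Certainly 3 ∣ 3, but 14 ∤ 3.

(⇐) This fails: take r = 70. Both 14 ∣ 70 and 10 ∣ 70, yet 70 is not a multiple of 3 (since 70 = 23·3 + 1), so 3 ∤ 70.

Neither direction holds.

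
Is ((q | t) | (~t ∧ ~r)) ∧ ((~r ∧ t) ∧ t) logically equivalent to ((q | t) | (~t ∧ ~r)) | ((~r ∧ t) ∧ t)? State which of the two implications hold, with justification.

Not equivalent: only (⇒) holds.

(⟹) Assume the antecedent. If r is true, the antecedent cannot hold. If r is false, the consequent reduces to true regardless of the other variables. Either way the consequent holds.

(⟸) This fails. Under r = F, q = F, t = F, the left side is false but the right side is true.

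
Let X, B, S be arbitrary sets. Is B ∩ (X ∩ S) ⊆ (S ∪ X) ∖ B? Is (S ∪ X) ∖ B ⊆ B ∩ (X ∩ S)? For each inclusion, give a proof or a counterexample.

Neither inclusion holds.

(⟹) This inclusion fails. Take X = {1}, B = {1}, S = {1}; then 1 ∈ B ∩ (X ∩ S) but 1 ∉ (S ∪ X) ∖ B.

(⟸) This inclusion fails. Take X = {1}, B = ∅, S = ∅; then 1 ∈ (S ∪ X) ∖ B but 1 ∉ B ∩ (X ∩ S).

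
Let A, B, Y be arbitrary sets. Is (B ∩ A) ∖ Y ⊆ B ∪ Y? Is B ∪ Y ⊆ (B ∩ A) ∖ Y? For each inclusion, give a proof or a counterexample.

Forward inclusion. Let x ∈ (B ∩ A) ∖ Y. Then x ∈ A ∩ B and x ∉ Y, from which x ∈ B ∪ Y.

Reverse inclusion. This inclusion fails. Take A = ∅, B = {1}, Y = ∅; then 1 ∈ B ∪ Y but 1 ∉ (B ∩ A) ∖ Y.

The sets are not equal: only the forward inclusion holds.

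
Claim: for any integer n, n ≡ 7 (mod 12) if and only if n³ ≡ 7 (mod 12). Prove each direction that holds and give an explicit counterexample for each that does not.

[⇒] Suppose n ≡ 7 (mod 12). Write n = 12j + 7. Then (12j + 7)³ = 1728j³ + 3024j² + 1764j + 343 = 12(144j³ + 252j² + 147j + 28) + 7, so n³ ≡ 7 (mod 12).

[⇐] Conversely, suppose n³ ≡ 7 (mod 12). The only residue r in {0, …, 11} with r³ ≡ 7 (mod 12) is r = 7, so n ≡ 7 (mod 12).

Both directions hold.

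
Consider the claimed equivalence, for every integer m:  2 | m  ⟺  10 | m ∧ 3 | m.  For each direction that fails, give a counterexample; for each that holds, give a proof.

(←) Suppose 10 ∣ m and 3 ∣ m. Any common multiple of 10 and 3 is a multiple of their lcm; here gcd(10, 3) = 1, so lcm(10, 3) = 10·3 = 30, so 30 ∣ m. Since 2 ∣ 30, it follows that 2 ∣ m.

(→) This fails: take m = 2. Certainly 2 ∣ 2, but 10 ∤ 2.

Only the reverse direction holds.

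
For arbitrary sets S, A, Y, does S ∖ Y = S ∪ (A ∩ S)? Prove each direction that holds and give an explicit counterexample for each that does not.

(⊆) holds; (⊇) fails.

(⟹) Let x ∈ S ∖ Y. Then either x ∈ S and x ∉ A, Y; or x ∈ S ∩ A and x ∉ Y. In each case x ∈ S ∪ (A ∩ S), so S ∖ Y ⊆ S ∪ (A ∩ S).

(⟸) This inclusion fails. Take S = {1}, A = ∅, Y = {1}; then 1 ∈ S ∪ (A ∩ S) but 1 ∉ S ∖ Y.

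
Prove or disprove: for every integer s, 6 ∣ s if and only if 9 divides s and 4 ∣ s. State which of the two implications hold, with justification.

(→) This fails: take s = 6. Certainly 6 ∣ 6, but 9 ∤ 6.

(←) Suppose 9 ∣ s and 4 ∣ s. Any common multiple of 9 and 4 is a multiple of their lcm; here gcd(9, 4) = 1, so lcm(9, 4) = 9·4 = 36, so 36 ∣ s. Since 6 ∣ 36, it follows that 6 ∣ s.

The forward direction fails; the converse holds.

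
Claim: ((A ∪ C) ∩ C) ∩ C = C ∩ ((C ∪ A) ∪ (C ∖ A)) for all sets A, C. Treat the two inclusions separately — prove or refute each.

Both inclusions hold; the sets are equal.

(⟹) Let x ∈ ((A ∪ C) ∩ C) ∩ C. Then either x ∈ C and x ∉ A; or x ∈ A ∩ C. In each case x ∈ C ∩ ((C ∪ A) ∪ (C ∖ A)), so ((A ∪ C) ∩ C) ∩ C ⊆ C ∩ ((C ∪ A) ∪ (C ∖ A)).

(⟸) Let x ∈ C ∩ ((C ∪ A) ∪ (C ∖ A)). Then either x ∈ C and x ∉ A; or x ∈ A ∩ C. In each case x ∈ ((A ∪ C) ∩ C) ∩ C, so C ∩ ((C ∪ A) ∪ (C ∖ A)) ⊆ ((A ∪ C) ∩ C) ∩ C.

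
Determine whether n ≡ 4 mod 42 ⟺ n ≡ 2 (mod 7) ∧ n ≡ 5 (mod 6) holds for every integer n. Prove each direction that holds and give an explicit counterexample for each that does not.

Neither implication holds.

(⇒) This fails: n = 4 gives 4 ≡ 4 (mod 42) but 4 ≡ 4 (mod 7), so the conjunction on the right does not hold.

(⇐) This fails: n = 23 satisfies both congruences on the right (23 ≡ 2 mod 7 and 23 ≡ 5 mod 6) yet 23 ≡ 23 (mod 42), not 4.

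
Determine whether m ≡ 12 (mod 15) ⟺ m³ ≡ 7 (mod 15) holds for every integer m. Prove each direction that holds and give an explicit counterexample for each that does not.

(⇒) fails and (⇐) fails.

Forward direction. This fails: take m = 12. Then 12 ≡ 12 (mod 15), but 12³ = 1728 ≡ 3 (mod 15), not 7.

Converse. This fails: take m = 13. Then 13³ = 2197 ≡ 7 (mod 15), yet 13 ≡ 13 (mod 15), not 12.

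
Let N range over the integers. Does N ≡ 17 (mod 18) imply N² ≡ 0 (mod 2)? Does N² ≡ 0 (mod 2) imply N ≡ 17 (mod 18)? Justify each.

Forward direction. This fails: take N = 17. Then 17 ≡ 17 (mod 18), but 17² = 289 ≡ 1 (mod 2), not 0.

Converse. This fails: take N = 0. Then 0² = 0 ≡ 0 (mod 2), yet 0 ≡ 0 (mod 18), not 17.

Both directions fail.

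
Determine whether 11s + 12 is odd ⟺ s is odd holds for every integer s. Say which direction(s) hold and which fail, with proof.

Both directions hold.

[⇒] Suppose 11s + 12 is odd. Since 11 is odd, 11s and s have the same parity, so 11s + 12 ≡ s + 12 (mod 2). As 12 is even, 11s + 12 is odd exactly when s is odd. Thus s is odd.

[⇐] Conversely, suppose s is odd; write s = 2j + 1. Then 11s + 12 = 11·(2j + 1) + 12 = 2·11j + 23, which is odd.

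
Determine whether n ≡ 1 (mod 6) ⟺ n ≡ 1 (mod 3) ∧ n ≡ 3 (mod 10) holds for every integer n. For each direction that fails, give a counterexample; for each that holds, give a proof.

(→) This fails: n = 1 gives 1 ≡ 1 (mod 6) but 1 ≡ 1 (mod 10), so the conjunction on the right does not hold.

(←) Conversely, if n ≡ 1 (mod 3) and n ≡ 3 (mod 10), then by the Chinese remainder theorem n ≡ 13 (mod 30). Since 13 ≡ 1 (mod 6) and 6 ∣ 30, we get n ≡ 1 (mod 6).

The forward direction fails; the converse holds.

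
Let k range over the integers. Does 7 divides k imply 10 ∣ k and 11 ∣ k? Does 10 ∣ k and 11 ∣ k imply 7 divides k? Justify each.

(→) This fails: take k = 7. Certainly 7 ∣ 7, but 10 ∤ 7.

(←) This fails: take k = 110. Both 10 ∣ 110 and 11 ∣ 110, yet 110 is not a multiple of 7 (since 110 = 15·7 + 5), so 7 ∤ 110.

Neither direction holds.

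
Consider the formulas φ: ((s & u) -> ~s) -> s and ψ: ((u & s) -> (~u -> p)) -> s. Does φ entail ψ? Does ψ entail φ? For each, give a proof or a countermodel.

(⇒) Assume the antecedent. If s is true, ((u & s) -> (~u -> p)) -> s reduces to true regardless of the other variables. If s is false, the antecedent cannot hold. Either way ((u & s) -> (~u -> p)) -> s holds.

(⇐) Assume the antecedent. If s is true, ((s & u) -> ~s) -> s reduces to true regardless of the other variables. If s is false, the antecedent cannot hold. Either way ((s & u) -> ~s) -> s holds.

Both implications hold.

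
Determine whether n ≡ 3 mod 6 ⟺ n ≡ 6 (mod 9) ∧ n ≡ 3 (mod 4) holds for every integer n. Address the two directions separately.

Only the reverse direction holds.

(⇐) If n ≡ 6 (mod 9) and n ≡ 3 (mod 4), then by the Chinese remainder theorem n ≡ 15 (mod 36). Since 15 ≡ 3 (mod 6) and 6 ∣ 36, we get n ≡ 3 (mod 6).

(⇒) This fails: n = 33 gives 33 ≡ 3 (mod 6) but 33 ≡ 1 (mod 4), so the conjunction on the right does not hold.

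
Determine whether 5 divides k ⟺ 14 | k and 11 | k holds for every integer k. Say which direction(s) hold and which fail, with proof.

Both directions fail.

(⇒) This fails: take k = 5. Certainly 5 ∣ 5, but 14 ∤ 5.

(⇐) This fails: take k = 154. Both 14 ∣ 154 and 11 ∣ 154, yet 154 is not a multiple of 5 (since 154 = 30·5 + 4), so 5 ∤ 154.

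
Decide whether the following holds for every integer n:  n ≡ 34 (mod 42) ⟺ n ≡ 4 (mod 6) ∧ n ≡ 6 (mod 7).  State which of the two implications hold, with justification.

[⇒] Suppose n ≡ 34 (mod 42); write n = 42j + 34. Since 6 ∣ 42, reducing mod 6 gives n ≡ 34 ≡ 4 (mod 6); since 7 ∣ 42, reducing mod 7 gives n ≡ 34 ≡ 6 (mod 7).

[⇐] Conversely, if n ≡ 4 (mod 6) and n ≡ 6 (mod 7), then by the Chinese remainder theorem n ≡ 34 (mod 42). This is exactly n ≡ 34 (mod 42).

Equivalent; both directions hold.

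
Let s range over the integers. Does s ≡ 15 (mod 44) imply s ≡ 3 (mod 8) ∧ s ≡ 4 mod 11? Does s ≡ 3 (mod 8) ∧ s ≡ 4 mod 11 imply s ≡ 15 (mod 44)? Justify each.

Converse. If s ≡ 3 (mod 8) and s ≡ 4 (mod 11), then by the Chinese remainder theorem s ≡ 59 (mod 88). Since 59 ≡ 15 (mod 44) and 44 ∣ 88, we get s ≡ 15 (mod 44).

Forward direction. This fails: s = 15 gives 15 ≡ 15 (mod 44) but 15 ≡ 7 (mod 8), so the conjunction on the right does not hold.

Only the reverse direction holds.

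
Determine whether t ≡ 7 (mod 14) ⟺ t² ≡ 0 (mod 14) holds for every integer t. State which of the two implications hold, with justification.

Neither direction holds.

(→) This fails: take t = 7. Then 7 ≡ 7 (mod 14), but 7² = 49 ≡ 7 (mod 14), not 0.

(←) This fails: take t = 0. Then 0² = 0 ≡ 0 (mod 14), yet 0 ≡ 0 (mod 14), not 7.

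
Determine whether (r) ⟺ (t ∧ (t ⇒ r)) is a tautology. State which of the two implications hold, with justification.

Forward direction. This fails. Under r = T, t = F, the left side is true but the right side is false.

Converse. Assume the antecedent. If r is true, r reduces to true regardless of the other variables. If r is false, the antecedent cannot hold. Either way r holds.

Only the reverse direction holds.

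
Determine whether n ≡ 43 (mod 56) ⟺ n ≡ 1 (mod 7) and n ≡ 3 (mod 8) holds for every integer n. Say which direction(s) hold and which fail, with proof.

The biconditional holds.

(⟹) Suppose n ≡ 43 (mod 56); write n = 56j + 43. Since 7 ∣ 56, reducing mod 7 gives n ≡ 43 ≡ 1 (mod 7); since 8 ∣ 56, reducing mod 8 gives n ≡ 43 ≡ 3 (mod 8).

(⟸) Conversely, if n ≡ 1 (mod 7) and n ≡ 3 (mod 8), then by the Chinese remainder theorem n ≡ 43 (mod 56). This is exactly n ≡ 43 (mod 56).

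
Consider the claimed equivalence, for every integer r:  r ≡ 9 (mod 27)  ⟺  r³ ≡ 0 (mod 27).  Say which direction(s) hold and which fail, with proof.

[⇒] Suppose r ≡ 9 (mod 27). Write r = 27j + 9. Then (27j + 9)³ = 19683j³ + 19683j² + 6561j + 729 = 27(729j³ + 729j² + 243j + 27) + 0, so r³ ≡ 0 (mod 27).

[⇐] This fails: take r = 0. Then 0³ = 0 ≡ 0 (mod 27), yet 0 ≡ 0 (mod 27), not 9.

Only the forward direction holds.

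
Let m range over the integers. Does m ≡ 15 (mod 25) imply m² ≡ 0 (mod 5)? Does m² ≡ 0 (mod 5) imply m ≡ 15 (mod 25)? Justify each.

(⟹) Suppose m ≡ 15 (mod 25). Then m² ≡ 15² = 225 (mod 25), and since 5 ∣ 25, also m² ≡ 0 (mod 5).

(⟸) This fails: take m = 0. Then 0² = 0 ≡ 0 (mod 5), yet 0 ≡ 0 (mod 25), not 15.

Not equivalent: only (⇒) holds.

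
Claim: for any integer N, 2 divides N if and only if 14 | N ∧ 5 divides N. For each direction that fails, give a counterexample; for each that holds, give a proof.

(⇒) This fails: take N = 2. Certainly 2 ∣ 2, but 14 ∤ 2.

(⇐) Suppose 14 ∣ N and 5 ∣ N. Any common multiple of 14 and 5 is a multiple of their lcm; here gcd(14, 5) = 1, so lcm(14, 5) = 14·5 = 70, so 70 ∣ N. Since 2 ∣ 70, it follows that 2 ∣ N.

(⇒) fails; (⇐) holds.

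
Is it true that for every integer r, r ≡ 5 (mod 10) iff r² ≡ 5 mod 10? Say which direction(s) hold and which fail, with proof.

Forward direction. Suppose r ≡ 5 (mod 10). Write r = 10j + 5. Then (10j + 5)² = 100j² + 100j + 25 = 10(10j² + 10j + 2) + 5, so r² ≡ 5 (mod 10).

Converse. For the converse, argue contrapositively. If r ≢ 5 (mod 10), then r is congruent to one of 0, 1, 2, 3, 4, 6, 7, 8, 9 modulo 10, and these give r² ≡ 0, 1, 4, 9, 6, 6, 9, 4, 1 respectively — never 5.

The biconditional holds.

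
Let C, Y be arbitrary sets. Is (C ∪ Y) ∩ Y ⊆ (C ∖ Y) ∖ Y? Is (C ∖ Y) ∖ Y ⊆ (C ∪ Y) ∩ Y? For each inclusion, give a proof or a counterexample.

Forward inclusion. This inclusion fails. Take C = ∅, Y = {1}; then 1 ∈ (C ∪ Y) ∩ Y but 1 ∉ (C ∖ Y) ∖ Y.

Reverse inclusion. This inclusion fails. Take C = {1}, Y = ∅; then 1 ∈ (C ∖ Y) ∖ Y but 1 ∉ (C ∪ Y) ∩ Y.

(⊆) fails and (⊇) fails.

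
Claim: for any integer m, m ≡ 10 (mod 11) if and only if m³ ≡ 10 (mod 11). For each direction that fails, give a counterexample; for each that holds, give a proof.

The biconditional holds.

[⇒] Suppose m ≡ 10 (mod 11). Write m = 11j + 10. Then (11j + 10)³ = 1331j³ + 3630j² + 3300j + 1000 = 11(121j³ + 330j² + 300j + 90) + 10, so m³ ≡ 10 (mod 11).

[⇐] Conversely, suppose m³ ≡ 10 (mod 11). The only residue r in {0, …, 10} with r³ ≡ 10 (mod 11) is r = 10, so m ≡ 10 (mod 11).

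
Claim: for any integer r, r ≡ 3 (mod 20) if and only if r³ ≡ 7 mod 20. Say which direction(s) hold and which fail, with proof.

(⟹) Suppose r ≡ 3 (mod 20). Write r = 20j + 3. Then (20j + 3)³ = 8000j³ + 3600j² + 540j + 27 = 20(400j³ + 180j² + 27j + 1) + 7, so r³ ≡ 7 (mod 20).

(⟸) Conversely, suppose r³ ≡ 7 (mod 20). The only residue r in {0, …, 19} with r³ ≡ 7 (mod 20) is r = 3, so r ≡ 3 (mod 20).

The biconditional holds.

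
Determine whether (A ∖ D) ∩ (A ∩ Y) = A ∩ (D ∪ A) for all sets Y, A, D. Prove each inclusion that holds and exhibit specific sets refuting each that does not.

(⊆) Let x ∈ (A ∖ D) ∩ (A ∩ Y). Then x ∈ Y ∩ A and x ∉ D, from which x ∈ A ∩ (D ∪ A).

(⊇) This inclusion fails. Take Y = ∅, A = {1}, D = ∅; then 1 ∈ A ∩ (D ∪ A) but 1 ∉ (A ∖ D) ∩ (A ∩ Y).

Only the forward inclusion holds.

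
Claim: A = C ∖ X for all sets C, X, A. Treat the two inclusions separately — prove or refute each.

Both inclusions fail.

(⊆) This inclusion fails. Take C = ∅, X = ∅, A = {1}; then 1 ∈ A but 1 ∉ C ∖ X.

(⊇) This inclusion fails. Take C = {1}, X = ∅, A = ∅; then 1 ∈ C ∖ X but 1 ∉ A.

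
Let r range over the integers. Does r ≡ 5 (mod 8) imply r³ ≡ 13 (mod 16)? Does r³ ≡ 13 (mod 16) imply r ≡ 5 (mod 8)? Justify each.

The forward direction fails; the converse holds.

[⇐] The residues r modulo 16 with r³ ≡ 13 (mod 16) are exactly {5}, and each is ≡ 5 (mod 8).

[⇒] This fails: take r = 13. Then 13 ≡ 5 (mod 8), but 13³ = 2197 ≡ 5 (mod 16), not 13.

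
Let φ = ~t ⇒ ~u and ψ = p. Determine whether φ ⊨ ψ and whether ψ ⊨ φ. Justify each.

[⇒] This fails. Under u = F, p = F, t = F, the left side is true but the right side is false.

[⇐] This fails. Under u = T, p = T, t = F, the left side is false but the right side is true.

Neither implication holds.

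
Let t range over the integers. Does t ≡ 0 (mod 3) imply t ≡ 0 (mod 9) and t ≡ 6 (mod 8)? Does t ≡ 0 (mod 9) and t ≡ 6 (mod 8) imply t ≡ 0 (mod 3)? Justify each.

Forward direction. This fails: t = 0 gives 0 ≡ 0 (mod 3) but 0 ≡ 0 (mod 8), so the conjunction on the right does not hold.

Converse. If t ≡ 0 (mod 9) and t ≡ 6 (mod 8), then by the Chinese remainder theorem t ≡ 54 (mod 72). Since 54 ≡ 0 (mod 3) and 3 ∣ 72, we get t ≡ 0 (mod 3).

Not equivalent: only (⇐) holds.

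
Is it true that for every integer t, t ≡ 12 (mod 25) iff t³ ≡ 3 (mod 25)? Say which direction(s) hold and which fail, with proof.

(⇒) Suppose t ≡ 12 (mod 25). Write t = 25j + 12. Then (25j + 12)³ = 15625j³ + 22500j² + 10800j + 1728 = 25(625j³ + 900j² + 432j + 69) + 3, so t³ ≡ 3 (mod 25).

(⇐) Conversely, suppose t³ ≡ 3 (mod 25). The only residue r in {0, …, 24} with r³ ≡ 3 (mod 25) is r = 12, so t ≡ 12 (mod 25).

Both directions hold; the statement is true.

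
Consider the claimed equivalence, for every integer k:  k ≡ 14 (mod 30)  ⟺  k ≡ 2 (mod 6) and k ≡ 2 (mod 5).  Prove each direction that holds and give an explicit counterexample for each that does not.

(→) This fails: k = 14 gives 14 ≡ 14 (mod 30) but 14 ≡ 4 (mod 5), so the conjunction on the right does not hold.

(←) This fails: k = 2 satisfies both congruences on the right (2 ≡ 2 mod 6 and 2 ≡ 2 mod 5) yet 2 ≡ 2 (mod 30), not 14.

Both directions fail.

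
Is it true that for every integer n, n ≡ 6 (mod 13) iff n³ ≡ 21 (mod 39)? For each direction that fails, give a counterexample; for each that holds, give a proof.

(⇒) fails and (⇐) fails.

(⇒) This fails: take n = 19. Then 19 ≡ 6 (mod 13), but 19³ = 6859 ≡ 34 (mod 39), not 21.

(⇐) This fails: take n = 15. Then 15³ = 3375 ≡ 21 (mod 39), yet 15 ≡ 2 (mod 13), not 6.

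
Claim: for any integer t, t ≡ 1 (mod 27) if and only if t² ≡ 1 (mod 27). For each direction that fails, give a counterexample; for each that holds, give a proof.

Only the forward direction holds.

(⇒) Suppose t ≡ 1 (mod 27). Write t = 27j + 1. Then (27j + 1)² = 729j² + 54j + 1 = 27(27j² + 2j) + 1, so t² ≡ 1 (mod 27).

(⇐) This fails: take t = 26. Then 26² = 676 ≡ 1 (mod 27), yet 26 ≡ 26 (mod 27), not 1.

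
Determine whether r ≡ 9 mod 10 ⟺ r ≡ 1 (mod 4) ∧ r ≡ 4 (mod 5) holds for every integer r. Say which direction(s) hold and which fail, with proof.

[⇒] This fails: r = 19 gives 19 ≡ 9 (mod 10) but 19 ≡ 3 (mod 4), so the conjunction on the right does not hold.

[⇐] Conversely, if r ≡ 1 (mod 4) and r ≡ 4 (mod 5), then by the Chinese remainder theorem r ≡ 9 (mod 20). Since 9 ≡ 9 (mod 10) and 10 ∣ 20, we get r ≡ 9 (mod 10).

(⇒) fails; (⇐) holds.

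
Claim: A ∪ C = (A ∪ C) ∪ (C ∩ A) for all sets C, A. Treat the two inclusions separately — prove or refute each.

Forward inclusion. Let x ∈ A ∪ C. Then either x ∈ C and x ∉ A; or x ∈ A and x ∉ C; or x ∈ C ∩ A. In each case x ∈ (A ∪ C) ∪ (C ∩ A), so A ∪ C ⊆ (A ∪ C) ∪ (C ∩ A).

Reverse inclusion. Let x ∈ (A ∪ C) ∪ (C ∩ A). Then either x ∈ C and x ∉ A; or x ∈ A and x ∉ C; or x ∈ C ∩ A. In each case x ∈ A ∪ C, so (A ∪ C) ∪ (C ∩ A) ⊆ A ∪ C.

Both inclusions hold.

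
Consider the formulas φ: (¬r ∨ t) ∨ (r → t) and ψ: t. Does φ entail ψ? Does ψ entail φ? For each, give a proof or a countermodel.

Not equivalent: only (⇐) holds.

Forward direction. This fails. Under t = F, r = F, the left side is true but the right side is false.

Converse. Assume the antecedent. If t is true, (¬r ∨ t) ∨ (r → t) reduces to true regardless of the other variables. If t is false, the antecedent cannot hold. Either way (¬r ∨ t) ∨ (r → t) holds.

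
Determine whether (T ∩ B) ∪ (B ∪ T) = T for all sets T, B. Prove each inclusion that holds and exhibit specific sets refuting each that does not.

Reverse inclusion. Let x ∈ T. Then either x ∈ T and x ∉ B; or x ∈ T ∩ B. In each case x ∈ (T ∩ B) ∪ (B ∪ T), so T ⊆ (T ∩ B) ∪ (B ∪ T).

Forward inclusion. This inclusion fails. Take T = ∅, B = {1}; then 1 ∈ (T ∩ B) ∪ (B ∪ T) but 1 ∉ T.

(⊆) fails; (⊇) holds.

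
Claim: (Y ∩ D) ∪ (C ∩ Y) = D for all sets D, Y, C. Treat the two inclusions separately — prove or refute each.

(⟹) This inclusion fails. Take D = ∅, Y = {1}, C = {1}; then 1 ∈ (Y ∩ D) ∪ (C ∩ Y) but 1 ∉ D.

(⟸) This inclusion fails. Take D = {1}, Y = ∅, C = ∅; then 1 ∈ D but 1 ∉ (Y ∩ D) ∪ (C ∩ Y).

(⊆) fails and (⊇) fails.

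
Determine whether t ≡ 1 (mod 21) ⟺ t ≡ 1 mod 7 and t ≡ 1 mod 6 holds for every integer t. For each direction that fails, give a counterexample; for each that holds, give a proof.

(⇒) fails; (⇐) holds.

(→) This fails: t = 22 gives 22 ≡ 1 (mod 21) but 22 ≡ 4 (mod 6), so the conjunction on the right does not hold.

(←) Conversely, if t ≡ 1 (mod 7) and t ≡ 1 (mod 6), then by the Chinese remainder theorem t ≡ 1 (mod 42). Since 1 ≡ 1 (mod 21) and 21 ∣ 42, we get t ≡ 1 (mod 21).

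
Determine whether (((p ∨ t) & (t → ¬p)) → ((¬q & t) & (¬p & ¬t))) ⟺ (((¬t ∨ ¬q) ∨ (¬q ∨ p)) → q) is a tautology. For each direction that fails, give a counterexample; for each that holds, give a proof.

(⇒) fails and (⇐) fails.

(→) This fails. Under q = F, t = F, p = F, the left side is true but the right side is false.

(←) This fails. Under q = T, t = T, p = F, the left side is false but the right side is true.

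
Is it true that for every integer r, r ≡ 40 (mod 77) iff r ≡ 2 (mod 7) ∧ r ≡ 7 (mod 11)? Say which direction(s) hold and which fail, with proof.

[⇒] This fails: r = 40 gives 40 ≡ 40 (mod 77) but 40 ≡ 5 (mod 7), so the conjunction on the right does not hold.

[⇐] This fails: r = 51 satisfies both congruences on the right (51 ≡ 2 mod 7 and 51 ≡ 7 mod 11) yet 51 ≡ 51 (mod 77), not 40.

Both directions fail.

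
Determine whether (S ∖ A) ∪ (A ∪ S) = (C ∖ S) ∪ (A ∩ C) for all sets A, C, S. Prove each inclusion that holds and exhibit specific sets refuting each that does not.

Both inclusions fail.

(⟹) This inclusion fails. Take A = {1}, C = ∅, S = ∅; then 1 ∈ (S ∖ A) ∪ (A ∪ S) but 1 ∉ (C ∖ S) ∪ (A ∩ C).

(⟸) This inclusion fails. Take A = ∅, C = {1}, S = ∅; then 1 ∈ (C ∖ S) ∪ (A ∩ C) but 1 ∉ (S ∖ A) ∪ (A ∪ S).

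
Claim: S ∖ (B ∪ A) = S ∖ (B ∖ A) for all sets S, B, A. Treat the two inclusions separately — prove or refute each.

Only the forward inclusion holds.

(⊆) Let x ∈ S ∖ (B ∪ A). Then x ∈ S and x ∉ B, A, from which x ∈ S ∖ (B ∖ A).

(⊇) This inclusion fails. Take S = {1}, B = ∅, A = {1}; then 1 ∈ S ∖ (B ∖ A) but 1 ∉ S ∖ (B ∪ A).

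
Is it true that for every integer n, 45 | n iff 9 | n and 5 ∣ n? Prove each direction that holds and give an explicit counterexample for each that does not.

Both directions hold.

Forward direction. If 45 ∣ n, write n = 45q. Since 45 = 5·9, n = 9·(5q), so 9 ∣ n; and since 45 = 9·5, n = 5·(9q), so 5 ∣ n.

Converse. Suppose 9 ∣ n and 5 ∣ n. Any common multiple of 9 and 5 is a multiple of their lcm; here gcd(9, 5) = 1, so lcm(9, 5) = 9·5 = 45, so 45 ∣ n.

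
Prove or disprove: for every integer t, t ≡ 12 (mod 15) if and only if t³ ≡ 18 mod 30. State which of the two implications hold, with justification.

Only the reverse direction holds.

Forward direction. This fails: take t = 27. Then 27 ≡ 12 (mod 15), but 27³ = 19683 ≡ 3 (mod 30), not 18.

Converse. The residues r modulo 30 with r³ ≡ 18 (mod 30) are exactly {12}, and each is ≡ 12 (mod 15).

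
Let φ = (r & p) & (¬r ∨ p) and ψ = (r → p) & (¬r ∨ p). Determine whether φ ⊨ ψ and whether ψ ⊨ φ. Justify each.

(⇒) Assume the antecedent. If p is true, (r → p) & (¬r ∨ p) reduces to true regardless of the other variables. If p is false, the antecedent cannot hold. Either way (r → p) & (¬r ∨ p) holds.

(⇐) This fails. Under p = F, r = F, the left side is false but the right side is true.

Not equivalent: only (⇒) holds.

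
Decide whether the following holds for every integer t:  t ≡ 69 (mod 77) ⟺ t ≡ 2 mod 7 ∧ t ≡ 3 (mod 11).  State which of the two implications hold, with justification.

Both directions fail.

Forward direction. This fails: t = 69 gives 69 ≡ 69 (mod 77) but 69 ≡ 6 (mod 7), so the conjunction on the right does not hold.

Converse. This fails: t = 58 satisfies both congruences on the right (58 ≡ 2 mod 7 and 58 ≡ 3 mod 11) yet 58 ≡ 58 (mod 77), not 69.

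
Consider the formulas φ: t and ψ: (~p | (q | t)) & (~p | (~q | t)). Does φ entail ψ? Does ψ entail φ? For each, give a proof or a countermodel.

(⟹) Assume the antecedent. If q is true, the antecedent forces (q = T, t = T, p = F) or (q = T, t = T, p = T), and the consequent holds there. If q is false, the antecedent forces (q = F, t = T, p = F) or (q = F, t = T, p = T), and the consequent holds there. Either way the consequent holds.

(⟸) This fails. Under q = F, t = F, p = F, the left side is false but the right side is true.

Only the forward direction holds.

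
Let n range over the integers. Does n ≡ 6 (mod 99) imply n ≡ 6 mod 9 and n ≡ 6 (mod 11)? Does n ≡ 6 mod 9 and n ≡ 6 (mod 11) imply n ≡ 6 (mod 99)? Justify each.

(⟹) Suppose n ≡ 6 (mod 99); write n = 99j + 6. Since 9 ∣ 99, reducing mod 9 gives n ≡ 6 (mod 9); since 11 ∣ 99, reducing mod 11 gives n ≡ 6 (mod 11).

(⟸) Conversely, if n ≡ 6 (mod 9) and n ≡ 6 (mod 11), then by the Chinese remainder theorem n ≡ 6 (mod 99). This is exactly n ≡ 6 (mod 99).

Both directions hold.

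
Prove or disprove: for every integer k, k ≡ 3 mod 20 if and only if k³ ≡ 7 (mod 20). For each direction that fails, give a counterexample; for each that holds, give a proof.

(←) Suppose k³ ≡ 7 (mod 20). The only residue r in {0, …, 19} with r³ ≡ 7 (mod 20) is r = 3, so k ≡ 3 (mod 20).

(→) Suppose k ≡ 3 mod 20. Write k = 20j + 3. Then (20j + 3)³ = 8000j³ + 3600j² + 540j + 27 = 20(400j³ + 180j² + 27j + 1) + 7, so k³ ≡ 7 (mod 20).

Both directions hold; the statement is true.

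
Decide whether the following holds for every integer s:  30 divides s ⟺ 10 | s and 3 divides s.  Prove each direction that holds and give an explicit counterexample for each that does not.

The biconditional holds.

(⇐) Suppose 10 ∣ s and 3 ∣ s. Any common multiple of 10 and 3 is a multiple of their lcm; here gcd(10, 3) = 1, so lcm(10, 3) = 10·3 = 30, so 30 ∣ s.

(⇒) If 30 ∣ s, write s = 30q. Since 30 = 3·10, s = 10·(3q), so 10 ∣ s; and since 30 = 10·3, s = 3·(10q), so 3 ∣ s.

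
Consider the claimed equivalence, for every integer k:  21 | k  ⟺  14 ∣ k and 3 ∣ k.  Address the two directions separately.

[⇒] This fails: take k = 21. Certainly 21 ∣ 21, but 14 ∤ 21.

[⇐] Suppose 14 ∣ k and 3 ∣ k. Any common multiple of 14 and 3 is a multiple of their lcm; here gcd(14, 3) = 1, so lcm(14, 3) = 14·3 = 42, so 42 ∣ k. Since 21 ∣ 42, it follows that 21 ∣ k.

The forward direction fails; the converse holds.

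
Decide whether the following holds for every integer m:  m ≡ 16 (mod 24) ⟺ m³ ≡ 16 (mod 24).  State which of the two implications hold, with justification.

Forward direction. Suppose m ≡ 16 (mod 24). Write m = 24j + 16. Then (24j + 16)³ = 13824j³ + 27648j² + 18432j + 4096 = 24(576j³ + 1152j² + 768j + 170) + 16, so m³ ≡ 16 (mod 24).

Converse. This fails: take m = 4. Then 4³ = 64 ≡ 16 (mod 24), yet 4 ≡ 4 (mod 24), not 16.

Only the forward direction holds.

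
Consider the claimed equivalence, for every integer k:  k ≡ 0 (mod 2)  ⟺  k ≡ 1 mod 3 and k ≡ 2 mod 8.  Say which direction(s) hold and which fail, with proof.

(⇒) This fails: k = 0 gives 0 ≡ 0 (mod 2) but 0 ≡ 0 (mod 3), so the conjunction on the right does not hold.

(⇐) Conversely, if k ≡ 1 (mod 3) and k ≡ 2 (mod 8), then by the Chinese remainder theorem k ≡ 10 (mod 24). Since 10 ≡ 0 (mod 2) and 2 ∣ 24, we get k ≡ 0 (mod 2).

(⇒) fails; (⇐) holds.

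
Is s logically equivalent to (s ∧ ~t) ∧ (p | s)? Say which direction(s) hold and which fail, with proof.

Not equivalent: only (⇐) holds.

(⟹) This fails. Under p = F, t = T, s = T, the left side is true but the right side is false.

(⟸) Assume the antecedent. If p is true, the antecedent forces (p = T, t = F, s = T), and s holds there. If p is false, the antecedent forces (p = F, t = F, s = T), and s holds there. Either way s holds.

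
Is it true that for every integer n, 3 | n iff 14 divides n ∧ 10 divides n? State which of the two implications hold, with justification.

Neither direction holds.

(→) This fails: take n = 3. Certainly 3 ∣ 3, but 14 ∤ 3.

(←) This fails: take n = 70. Both 14 ∣ 70 and 10 ∣ 70, yet 70 is not a multiple of 3 (since 70 = 23·3 + 1), so 3 ∤ 70.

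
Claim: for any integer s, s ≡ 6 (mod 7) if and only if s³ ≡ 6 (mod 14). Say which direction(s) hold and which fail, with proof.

(⟹) This fails: take s = 13. Then 13 ≡ 6 (mod 7), but 13³ = 2197 ≡ 13 (mod 14), not 6.

(⟸) This fails: take s = 10. Then 10³ = 1000 ≡ 6 (mod 14), yet 10 ≡ 3 (mod 7), not 6.

Neither direction holds.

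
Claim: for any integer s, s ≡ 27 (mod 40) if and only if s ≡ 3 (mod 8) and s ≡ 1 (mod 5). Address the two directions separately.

(⇒) fails and (⇐) fails.

Forward direction. This fails: s = 27 gives 27 ≡ 27 (mod 40) but 27 ≡ 2 (mod 5), so the conjunction on the right does not hold.

Converse. This fails: s = 11 satisfies both congruences on the right (11 ≡ 3 mod 8 and 11 ≡ 1 mod 5) yet 11 ≡ 11 (mod 40), not 27.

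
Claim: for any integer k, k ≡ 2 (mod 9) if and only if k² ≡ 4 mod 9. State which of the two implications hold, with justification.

Forward direction. Suppose k ≡ 2 (mod 9). Write k = 9j + 2. Then (9j + 2)² = 81j² + 36j + 4 = 9(9j² + 4j) + 4, so k² ≡ 4 (mod 9).

Converse. This fails: take k = 7. Then 7² = 49 ≡ 4 (mod 9), yet 7 ≡ 7 (mod 9), not 2.

(⇒) holds; (⇐) fails.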